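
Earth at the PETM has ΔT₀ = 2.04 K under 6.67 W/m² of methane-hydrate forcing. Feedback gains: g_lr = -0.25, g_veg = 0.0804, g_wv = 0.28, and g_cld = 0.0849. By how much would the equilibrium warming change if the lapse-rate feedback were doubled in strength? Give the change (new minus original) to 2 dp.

Original: g = 0.1953, ΔT = 2.04/(1−0.1953) = 2.5351 K.
With doubled lapse-rate: g' = -0.0547, ΔT' = 2.04/(1+0.0547) = 1.9342 K.
Change = 1.9342 − 2.5351 = -0.60 K.

-0.60 K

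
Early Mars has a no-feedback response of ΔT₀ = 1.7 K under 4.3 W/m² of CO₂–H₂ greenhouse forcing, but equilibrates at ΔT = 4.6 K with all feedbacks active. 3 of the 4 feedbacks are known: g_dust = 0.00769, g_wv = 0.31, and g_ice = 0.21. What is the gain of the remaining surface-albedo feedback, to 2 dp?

Amplification A = ΔT/ΔT₀ = 4.6/1.7 = 2.706.
Total gain g = 1 − 1/A = 1 − 1/2.706 = 0.6305.
Known gains sum to 0.00769 + 0.31 + 0.21 = 0.52769.
g_alb = 0.6305 − 0.52769 = 0.10.

0.10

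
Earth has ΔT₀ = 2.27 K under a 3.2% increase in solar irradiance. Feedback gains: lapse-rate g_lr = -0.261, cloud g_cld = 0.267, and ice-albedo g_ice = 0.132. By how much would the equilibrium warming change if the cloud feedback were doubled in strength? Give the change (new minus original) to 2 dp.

Original: g = 0.138, ΔT = 2.27/(1−0.138) = 2.6334 K.
With doubled cloud: g' = 0.405, ΔT' = 2.27/(1−0.405) = 3.8151 K.
Change = 3.8151 − 2.6334 = 1.18 K.

1.18 K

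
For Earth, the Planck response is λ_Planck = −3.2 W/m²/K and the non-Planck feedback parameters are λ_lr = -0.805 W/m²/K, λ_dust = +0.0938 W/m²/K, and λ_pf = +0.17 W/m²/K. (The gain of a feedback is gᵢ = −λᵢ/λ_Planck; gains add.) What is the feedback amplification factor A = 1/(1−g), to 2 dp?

0.86

Convert to gains: g_lr = -0.805/3.2 = -0.2516; g_dust = 0.0938/3.2 = 0.02931; g_pf = 0.17/3.2 = 0.05312.
Total gain g = -0.16917.
A = 1/(1 + 0.16917) = 0.86.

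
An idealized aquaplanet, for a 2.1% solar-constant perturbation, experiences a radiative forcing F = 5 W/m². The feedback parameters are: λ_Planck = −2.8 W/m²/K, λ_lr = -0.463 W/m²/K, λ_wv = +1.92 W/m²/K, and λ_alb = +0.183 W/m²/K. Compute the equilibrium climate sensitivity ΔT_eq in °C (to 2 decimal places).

4.31 °C

Net feedback parameter λ = (−2.8) + (-0.463) + (+1.92) + (+0.183) = -1.16 W/m²/K.
ΔT = −F/λ = −5/(-1.16) = 4.31 °C.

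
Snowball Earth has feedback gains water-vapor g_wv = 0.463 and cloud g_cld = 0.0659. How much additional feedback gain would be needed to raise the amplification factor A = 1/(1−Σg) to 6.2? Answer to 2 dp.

Current total gain = 0.5289.
Target gain for A = 6.2: g* = 1 − 1/6.2 = 0.8387.
Additional gain needed = 0.8387 − 0.5289 = 0.31.

0.31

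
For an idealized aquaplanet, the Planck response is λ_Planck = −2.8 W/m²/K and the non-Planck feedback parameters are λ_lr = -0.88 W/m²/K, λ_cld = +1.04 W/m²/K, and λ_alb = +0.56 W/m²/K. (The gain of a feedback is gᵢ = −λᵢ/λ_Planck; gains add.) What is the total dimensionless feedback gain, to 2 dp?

0.26

Convert to gains: g_lr = -0.88/2.8 = -0.3143; g_cld = 1.04/2.8 = 0.3714; g_alb = 0.56/2.8 = 0.2.
Total gain g = 0.2571.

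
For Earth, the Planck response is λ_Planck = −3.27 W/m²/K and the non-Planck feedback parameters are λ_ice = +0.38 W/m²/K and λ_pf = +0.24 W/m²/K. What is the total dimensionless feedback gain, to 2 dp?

Convert to gains: g_ice = 0.38/3.27 = 0.1162; g_pf = 0.24/3.27 = 0.07339.
Total gain g = 0.18959.

0.19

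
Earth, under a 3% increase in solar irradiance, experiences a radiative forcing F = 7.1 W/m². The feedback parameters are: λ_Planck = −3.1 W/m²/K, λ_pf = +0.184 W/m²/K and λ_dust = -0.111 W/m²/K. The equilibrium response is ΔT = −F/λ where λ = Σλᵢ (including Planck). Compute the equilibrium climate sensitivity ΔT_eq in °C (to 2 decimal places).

Net feedback parameter λ = (−3.1) + (+0.184) + (-0.111) = -3.027 W/m²/K.
ΔT = −F/λ = −7.1/(-3.027) = 2.35 °C.

2.35 °C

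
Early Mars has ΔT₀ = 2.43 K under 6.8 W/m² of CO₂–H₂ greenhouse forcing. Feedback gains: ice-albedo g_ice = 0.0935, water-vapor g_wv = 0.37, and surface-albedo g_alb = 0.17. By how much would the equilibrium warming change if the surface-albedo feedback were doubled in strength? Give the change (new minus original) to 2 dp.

5.74 K

Original: g = 0.6335, ΔT = 2.43/(1−0.6335) = 6.6303 K.
With doubled surface-albedo: g' = 0.8035, ΔT' = 2.43/(1−0.8035) = 12.3664 K.
Change = 12.3664 − 6.6303 = 5.74 K.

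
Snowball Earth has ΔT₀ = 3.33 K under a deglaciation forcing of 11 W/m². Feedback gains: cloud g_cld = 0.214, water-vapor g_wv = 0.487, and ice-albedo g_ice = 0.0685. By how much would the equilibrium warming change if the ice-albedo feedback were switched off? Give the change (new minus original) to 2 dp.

Original: g = 0.7695, ΔT = 3.33/(1−0.7695) = 14.4469 K.
Without ice-albedo: g' = 0.701, ΔT' = 3.33/(1−0.701) = 11.1371 K.
Change = 11.1371 − 14.4469 = -3.31 K.

-3.31 K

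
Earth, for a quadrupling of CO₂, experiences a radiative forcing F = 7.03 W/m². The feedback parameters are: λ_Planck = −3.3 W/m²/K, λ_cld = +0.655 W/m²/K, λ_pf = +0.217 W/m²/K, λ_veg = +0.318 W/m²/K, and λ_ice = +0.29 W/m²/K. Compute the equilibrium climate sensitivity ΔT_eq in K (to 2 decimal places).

Net feedback parameter λ = (−3.3) + (+0.655) + (+0.217) + (+0.318) + (+0.29) = -1.82 W/m²/K.
ΔT = −F/λ = −7.03/(-1.82) = 3.86 K.

3.86 K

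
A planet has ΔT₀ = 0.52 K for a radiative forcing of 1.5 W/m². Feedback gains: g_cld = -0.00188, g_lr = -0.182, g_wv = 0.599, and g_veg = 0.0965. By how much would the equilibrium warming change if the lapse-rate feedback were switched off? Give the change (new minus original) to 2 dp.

0.63 K

Original: g = 0.51162, ΔT = 0.52/(1−0.51162) = 1.0647 K.
Without lapse-rate: g' = 0.69362, ΔT' = 0.52/(1−0.69362) = 1.6972 K.
Change = 1.6972 − 1.0647 = 0.63 K.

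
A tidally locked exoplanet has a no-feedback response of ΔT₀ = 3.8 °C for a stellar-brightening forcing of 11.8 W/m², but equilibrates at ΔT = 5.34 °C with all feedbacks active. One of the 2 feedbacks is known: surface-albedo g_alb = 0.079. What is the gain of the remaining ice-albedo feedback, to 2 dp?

0.21

Amplification A = ΔT/ΔT₀ = 5.34/3.8 = 1.405.
Total gain g = 1 − 1/A = 1 − 1/1.405 = 0.2883.
The known gain is 0.079.
g_ice = 0.2883 − 0.079 = 0.21.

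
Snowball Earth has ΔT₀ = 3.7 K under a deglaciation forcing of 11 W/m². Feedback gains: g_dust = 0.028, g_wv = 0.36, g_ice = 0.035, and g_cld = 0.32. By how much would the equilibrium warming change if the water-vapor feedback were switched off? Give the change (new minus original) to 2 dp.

-8.40 K

Original: g = 0.743, ΔT = 3.7/(1−0.743) = 14.3969 K.
Without water-vapor: g' = 0.383, ΔT' = 3.7/(1−0.383) = 5.9968 K.
Change = 5.9968 − 14.3969 = -8.40 K.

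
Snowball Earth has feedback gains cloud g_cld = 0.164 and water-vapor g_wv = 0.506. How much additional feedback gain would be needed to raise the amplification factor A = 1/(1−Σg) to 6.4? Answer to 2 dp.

0.17

Current total gain = 0.67.
Target gain for A = 6.4: g* = 1 − 1/6.4 = 0.8438.
Additional gain needed = 0.8438 − 0.67 = 0.17.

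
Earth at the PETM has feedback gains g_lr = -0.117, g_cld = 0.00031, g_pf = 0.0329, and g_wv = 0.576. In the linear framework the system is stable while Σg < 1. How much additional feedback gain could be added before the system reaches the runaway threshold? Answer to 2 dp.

0.51

Current total gain = -0.117 + 0.00031 + 0.0329 + 0.576 = 0.49221.
Margin to runaway = 1 − 0.49221 = 0.51.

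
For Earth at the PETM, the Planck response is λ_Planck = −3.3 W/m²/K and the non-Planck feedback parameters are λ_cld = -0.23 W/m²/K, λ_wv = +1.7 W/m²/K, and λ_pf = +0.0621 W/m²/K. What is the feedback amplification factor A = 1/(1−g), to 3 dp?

1.867

Convert to gains: g_cld = -0.23/3.3 = -0.0697; g_wv = 1.7/3.3 = 0.5152; g_pf = 0.0621/3.3 = 0.01882.
Total gain g = 0.46432.
A = 1/(1 − 0.46432) = 1.867.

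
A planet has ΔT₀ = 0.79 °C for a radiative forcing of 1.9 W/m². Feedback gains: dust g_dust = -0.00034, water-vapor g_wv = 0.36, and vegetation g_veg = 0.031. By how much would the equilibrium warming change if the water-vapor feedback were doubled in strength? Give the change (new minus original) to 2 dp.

1.87 °C

Original: g = 0.39066, ΔT = 0.79/(1−0.39066) = 1.2965 °C.
With doubled water-vapor: g' = 0.75066, ΔT' = 0.79/(1−0.75066) = 3.1684 °C.
Change = 3.1684 − 1.2965 = 1.87 °C.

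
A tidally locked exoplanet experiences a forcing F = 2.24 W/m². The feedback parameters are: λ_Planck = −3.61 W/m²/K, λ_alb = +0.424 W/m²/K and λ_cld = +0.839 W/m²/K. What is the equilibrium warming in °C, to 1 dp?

1.0 °C

Net feedback parameter λ = (−3.61) + (+0.424) + (+0.839) = -2.347 W/m²/K.
ΔT = −F/λ = −2.24/(-2.347) = 1.0 °C.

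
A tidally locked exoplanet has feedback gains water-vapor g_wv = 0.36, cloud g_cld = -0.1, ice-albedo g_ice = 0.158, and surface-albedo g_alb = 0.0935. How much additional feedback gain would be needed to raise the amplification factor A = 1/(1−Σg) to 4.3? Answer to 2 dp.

0.26

Current total gain = 0.5115.
Target gain for A = 4.3: g* = 1 − 1/4.3 = 0.7674.
Additional gain needed = 0.7674 − 0.5115 = 0.26.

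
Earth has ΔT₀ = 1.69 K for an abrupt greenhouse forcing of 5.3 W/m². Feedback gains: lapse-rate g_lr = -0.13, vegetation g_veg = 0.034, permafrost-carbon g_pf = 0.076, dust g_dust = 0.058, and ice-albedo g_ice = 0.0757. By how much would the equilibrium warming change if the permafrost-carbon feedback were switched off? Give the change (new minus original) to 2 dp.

Original: g = 0.1137, ΔT = 1.69/(1−0.1137) = 1.9068 K.
Without permafrost-carbon: g' = 0.0377, ΔT' = 1.69/(1−0.0377) = 1.7562 K.
Change = 1.7562 − 1.9068 = -0.15 K.

-0.15 K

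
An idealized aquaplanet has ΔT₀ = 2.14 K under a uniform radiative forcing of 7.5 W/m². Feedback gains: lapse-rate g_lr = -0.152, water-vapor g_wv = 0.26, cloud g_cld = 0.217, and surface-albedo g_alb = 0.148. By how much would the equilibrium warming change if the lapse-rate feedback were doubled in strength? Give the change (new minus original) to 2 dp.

Original: g = 0.473, ΔT = 2.14/(1−0.473) = 4.0607 K.
With doubled lapse-rate: g' = 0.321, ΔT' = 2.14/(1−0.321) = 3.1517 K.
Change = 3.1517 − 4.0607 = -0.91 K.

-0.91 K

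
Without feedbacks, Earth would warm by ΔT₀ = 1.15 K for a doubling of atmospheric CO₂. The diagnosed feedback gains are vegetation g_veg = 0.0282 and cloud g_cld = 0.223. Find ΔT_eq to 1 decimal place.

Total gain g = 0.0282 + 0.223 = 0.2512.
Amplification A = 1/(1 − 0.2512) = 1.335.
ΔT = 1.15 × 1.335 = 1.5 K.

1.5 K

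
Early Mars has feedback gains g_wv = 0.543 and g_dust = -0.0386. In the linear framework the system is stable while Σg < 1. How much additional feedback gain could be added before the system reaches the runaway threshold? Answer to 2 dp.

Current total gain = 0.543 − 0.0386 = 0.5044.
Margin to runaway = 1 − 0.5044 = 0.50.

0.50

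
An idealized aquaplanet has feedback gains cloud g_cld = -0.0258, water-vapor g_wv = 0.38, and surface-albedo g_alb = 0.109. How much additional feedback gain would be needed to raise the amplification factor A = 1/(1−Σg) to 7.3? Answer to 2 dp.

Current total gain = 0.4632.
Target gain for A = 7.3: g* = 1 − 1/7.3 = 0.863.
Additional gain needed = 0.863 − 0.4632 = 0.40.

0.40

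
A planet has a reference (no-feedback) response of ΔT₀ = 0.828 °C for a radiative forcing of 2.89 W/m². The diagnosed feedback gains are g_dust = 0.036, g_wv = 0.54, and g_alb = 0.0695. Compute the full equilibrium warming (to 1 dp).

2.3 °C

Total gain g = 0.036 + 0.54 + 0.0695 = 0.6455.
Amplification A = 1/(1 − 0.6455) = 2.821.
ΔT = 0.828 × 2.821 = 2.3 °C.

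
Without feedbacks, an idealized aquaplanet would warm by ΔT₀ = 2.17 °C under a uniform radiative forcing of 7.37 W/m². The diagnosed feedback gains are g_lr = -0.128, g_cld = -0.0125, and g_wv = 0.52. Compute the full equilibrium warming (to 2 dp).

3.50 °C

Total gain g = -0.128 − 0.0125 + 0.52 = 0.3795.
Amplification A = 1/(1 − 0.3795) = 1.612.
ΔT = 2.17 × 1.612 = 3.50 °C.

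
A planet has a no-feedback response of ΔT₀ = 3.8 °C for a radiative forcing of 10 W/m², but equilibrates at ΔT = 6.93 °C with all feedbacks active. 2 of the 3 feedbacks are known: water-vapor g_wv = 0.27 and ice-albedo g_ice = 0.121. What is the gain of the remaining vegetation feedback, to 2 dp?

0.06

Amplification A = ΔT/ΔT₀ = 6.93/3.8 = 1.824.
Total gain g = 1 − 1/A = 1 − 1/1.824 = 0.4518.
Known gains sum to 0.27 + 0.121 = 0.391.
g_veg = 0.4518 − 0.391 = 0.06.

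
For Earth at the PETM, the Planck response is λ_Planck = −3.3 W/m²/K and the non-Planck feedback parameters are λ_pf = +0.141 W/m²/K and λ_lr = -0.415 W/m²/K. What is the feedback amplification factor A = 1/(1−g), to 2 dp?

0.92

Convert to gains: g_pf = 0.141/3.3 = 0.04273; g_lr = -0.415/3.3 = -0.1258.
Total gain g = -0.08307.
A = 1/(1 + 0.08307) = 0.92.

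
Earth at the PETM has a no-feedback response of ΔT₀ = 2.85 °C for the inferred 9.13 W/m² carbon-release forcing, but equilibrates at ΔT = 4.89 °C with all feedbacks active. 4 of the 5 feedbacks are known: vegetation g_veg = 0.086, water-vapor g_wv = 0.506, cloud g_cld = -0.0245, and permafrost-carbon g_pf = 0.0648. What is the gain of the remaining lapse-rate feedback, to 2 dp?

Amplification A = ΔT/ΔT₀ = 4.89/2.85 = 1.716.
Total gain g = 1 − 1/A = 1 − 1/1.716 = 0.4172.
Known gains sum to 0.086 + 0.506 − 0.0245 + 0.0648 = 0.6323.
g_lr = 0.4172 − 0.6323 = -0.22.

-0.22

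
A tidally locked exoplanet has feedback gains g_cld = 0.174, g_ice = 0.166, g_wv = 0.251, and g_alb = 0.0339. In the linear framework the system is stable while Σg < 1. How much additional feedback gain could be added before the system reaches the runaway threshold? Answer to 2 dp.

Current total gain = 0.174 + 0.166 + 0.251 + 0.0339 = 0.6249.
Margin to runaway = 1 − 0.6249 = 0.38.

0.38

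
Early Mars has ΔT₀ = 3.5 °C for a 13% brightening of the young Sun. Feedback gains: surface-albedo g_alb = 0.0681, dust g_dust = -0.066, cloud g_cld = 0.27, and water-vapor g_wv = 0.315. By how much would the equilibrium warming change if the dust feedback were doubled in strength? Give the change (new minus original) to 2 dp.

-1.17 °C

Original: g = 0.5871, ΔT = 3.5/(1−0.5871) = 8.4766 °C.
With doubled dust: g' = 0.5211, ΔT' = 3.5/(1−0.5211) = 7.3084 °C.
Change = 7.3084 − 8.4766 = -1.17 °C.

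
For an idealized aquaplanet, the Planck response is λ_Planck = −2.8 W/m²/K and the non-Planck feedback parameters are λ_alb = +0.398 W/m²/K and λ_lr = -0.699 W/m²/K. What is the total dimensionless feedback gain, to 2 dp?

Convert to gains: g_alb = 0.398/2.8 = 0.1421; g_lr = -0.699/2.8 = -0.2496.
Total gain g = -0.1075.

-0.11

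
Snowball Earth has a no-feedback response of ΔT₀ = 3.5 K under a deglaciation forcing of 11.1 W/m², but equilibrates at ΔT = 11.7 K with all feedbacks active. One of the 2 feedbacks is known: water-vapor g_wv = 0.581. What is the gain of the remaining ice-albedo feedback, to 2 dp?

0.12

Amplification A = ΔT/ΔT₀ = 11.7/3.5 = 3.343.
Total gain g = 1 − 1/A = 1 − 1/3.343 = 0.7009.
The known gain is 0.581.
g_ice = 0.7009 − 0.581 = 0.12.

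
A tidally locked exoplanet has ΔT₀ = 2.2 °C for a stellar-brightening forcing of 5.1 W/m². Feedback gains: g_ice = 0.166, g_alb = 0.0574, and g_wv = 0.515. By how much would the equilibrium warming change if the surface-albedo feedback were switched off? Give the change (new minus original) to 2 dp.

Original: g = 0.7384, ΔT = 2.2/(1−0.7384) = 8.4098 °C.
Without surface-albedo: g' = 0.681, ΔT' = 2.2/(1−0.681) = 6.8966 °C.
Change = 6.8966 − 8.4098 = -1.51 °C.

-1.51 °C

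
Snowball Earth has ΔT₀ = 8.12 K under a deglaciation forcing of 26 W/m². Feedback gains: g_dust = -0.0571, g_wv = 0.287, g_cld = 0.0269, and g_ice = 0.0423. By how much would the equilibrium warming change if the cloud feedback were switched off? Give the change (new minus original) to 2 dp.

-0.43 K

Original: g = 0.2991, ΔT = 8.12/(1−0.2991) = 11.5851 K.
Without cloud: g' = 0.2722, ΔT' = 8.12/(1−0.2722) = 11.1569 K.
Change = 11.1569 − 11.5851 = -0.43 K.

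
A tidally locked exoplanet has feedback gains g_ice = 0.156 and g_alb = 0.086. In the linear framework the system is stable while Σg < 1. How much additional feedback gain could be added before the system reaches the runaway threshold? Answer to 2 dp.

0.76

Current total gain = 0.156 + 0.086 = 0.242.
Margin to runaway = 1 − 0.242 = 0.76.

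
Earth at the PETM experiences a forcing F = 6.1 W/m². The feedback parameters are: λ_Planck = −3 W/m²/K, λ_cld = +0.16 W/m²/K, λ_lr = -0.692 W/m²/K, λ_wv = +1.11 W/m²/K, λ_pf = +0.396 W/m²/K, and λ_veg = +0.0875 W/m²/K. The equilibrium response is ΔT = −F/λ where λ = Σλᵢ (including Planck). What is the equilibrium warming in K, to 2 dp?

3.15 K

Net feedback parameter λ = (−3) + (+0.16) + (-0.692) + (+1.11) + (+0.396) + (+0.0875) = -1.9385 W/m²/K.
ΔT = −F/λ = −6.1/(-1.9385) = 3.15 K.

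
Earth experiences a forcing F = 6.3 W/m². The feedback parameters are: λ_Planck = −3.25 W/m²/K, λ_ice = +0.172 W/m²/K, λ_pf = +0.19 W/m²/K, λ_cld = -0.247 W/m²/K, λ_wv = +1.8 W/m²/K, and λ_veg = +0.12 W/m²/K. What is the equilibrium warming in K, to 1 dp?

5.2 K

Net feedback parameter λ = (−3.25) + (+0.172) + (+0.19) + (-0.247) + (+1.8) + (+0.12) = -1.215 W/m²/K.
ΔT = −F/λ = −6.3/(-1.215) = 5.2 K.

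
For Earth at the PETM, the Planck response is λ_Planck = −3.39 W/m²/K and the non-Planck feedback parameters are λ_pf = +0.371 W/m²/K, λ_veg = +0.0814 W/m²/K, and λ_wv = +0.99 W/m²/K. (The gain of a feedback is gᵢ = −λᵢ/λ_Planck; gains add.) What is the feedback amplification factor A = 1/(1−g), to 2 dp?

1.74

Convert to gains: g_pf = 0.371/3.39 = 0.1094; g_veg = 0.0814/3.39 = 0.02401; g_wv = 0.99/3.39 = 0.292.
Total gain g = 0.42541.
A = 1/(1 − 0.42541) = 1.74.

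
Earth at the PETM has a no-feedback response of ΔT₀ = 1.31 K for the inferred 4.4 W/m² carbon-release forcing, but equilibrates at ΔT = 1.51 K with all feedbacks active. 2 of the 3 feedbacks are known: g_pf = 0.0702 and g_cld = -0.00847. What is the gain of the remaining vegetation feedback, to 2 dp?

Amplification A = ΔT/ΔT₀ = 1.51/1.31 = 1.153.
Total gain g = 1 − 1/A = 1 − 1/1.153 = 0.1327.
Known gains sum to 0.0702 − 0.00847 = 0.06173.
g_veg = 0.1327 − 0.06173 = 0.07.

0.07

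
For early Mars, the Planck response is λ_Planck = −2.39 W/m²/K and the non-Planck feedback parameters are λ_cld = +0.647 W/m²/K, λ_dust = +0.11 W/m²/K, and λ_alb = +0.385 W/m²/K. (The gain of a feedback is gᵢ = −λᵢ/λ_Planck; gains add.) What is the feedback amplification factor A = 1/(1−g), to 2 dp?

Convert to gains: g_cld = 0.647/2.39 = 0.2707; g_dust = 0.11/2.39 = 0.04603; g_alb = 0.385/2.39 = 0.1611.
Total gain g = 0.47783.
A = 1/(1 − 0.47783) = 1.92.

1.92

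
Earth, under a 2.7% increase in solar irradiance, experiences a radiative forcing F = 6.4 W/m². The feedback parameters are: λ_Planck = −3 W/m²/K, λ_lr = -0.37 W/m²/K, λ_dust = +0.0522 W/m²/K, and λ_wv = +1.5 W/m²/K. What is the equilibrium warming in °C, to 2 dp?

Net feedback parameter λ = (−3) + (-0.37) + (+0.0522) + (+1.5) = -1.8178 W/m²/K.
ΔT = −F/λ = −6.4/(-1.8178) = 3.52 °C.

3.52 °C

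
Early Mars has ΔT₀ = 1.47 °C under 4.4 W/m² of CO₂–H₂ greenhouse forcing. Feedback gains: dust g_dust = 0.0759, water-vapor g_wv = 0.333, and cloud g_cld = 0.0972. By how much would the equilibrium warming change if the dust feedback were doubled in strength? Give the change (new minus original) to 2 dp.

0.54 °C

Original: g = 0.5061, ΔT = 1.47/(1−0.5061) = 2.9763 °C.
With doubled dust: g' = 0.582, ΔT' = 1.47/(1−0.582) = 3.5167 °C.
Change = 3.5167 − 2.9763 = 0.54 °C.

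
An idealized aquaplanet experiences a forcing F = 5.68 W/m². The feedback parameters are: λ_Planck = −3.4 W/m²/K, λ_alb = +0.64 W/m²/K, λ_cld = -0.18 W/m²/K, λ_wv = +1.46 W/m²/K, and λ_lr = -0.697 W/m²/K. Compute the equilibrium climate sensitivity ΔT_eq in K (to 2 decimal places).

2.61 K

Net feedback parameter λ = (−3.4) + (+0.64) + (-0.18) + (+1.46) + (-0.697) = -2.177 W/m²/K.
ΔT = −F/λ = −5.68/(-2.177) = 2.61 K.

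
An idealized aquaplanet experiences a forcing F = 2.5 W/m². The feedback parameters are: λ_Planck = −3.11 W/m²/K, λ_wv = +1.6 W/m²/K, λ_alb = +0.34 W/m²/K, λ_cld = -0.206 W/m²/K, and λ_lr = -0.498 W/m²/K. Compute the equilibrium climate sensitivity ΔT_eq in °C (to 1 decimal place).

Net feedback parameter λ = (−3.11) + (+1.6) + (+0.34) + (-0.206) + (-0.498) = -1.874 W/m²/K.
ΔT = −F/λ = −2.5/(-1.874) = 1.3 °C.

1.3 °C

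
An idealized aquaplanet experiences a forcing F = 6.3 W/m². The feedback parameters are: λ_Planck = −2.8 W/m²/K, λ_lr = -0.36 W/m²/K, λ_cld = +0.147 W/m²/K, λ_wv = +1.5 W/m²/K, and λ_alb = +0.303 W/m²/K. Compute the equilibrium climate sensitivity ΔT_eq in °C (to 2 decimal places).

Net feedback parameter λ = (−2.8) + (-0.36) + (+0.147) + (+1.5) + (+0.303) = -1.21 W/m²/K.
ΔT = −F/λ = −6.3/(-1.21) = 5.21 °C.

5.21 °C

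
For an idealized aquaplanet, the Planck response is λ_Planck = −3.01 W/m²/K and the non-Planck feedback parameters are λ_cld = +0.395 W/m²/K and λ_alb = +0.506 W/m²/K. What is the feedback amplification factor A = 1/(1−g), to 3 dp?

Convert to gains: g_cld = 0.395/3.01 = 0.1312; g_alb = 0.506/3.01 = 0.1681.
Total gain g = 0.2993.
A = 1/(1 − 0.2993) = 1.427.

1.427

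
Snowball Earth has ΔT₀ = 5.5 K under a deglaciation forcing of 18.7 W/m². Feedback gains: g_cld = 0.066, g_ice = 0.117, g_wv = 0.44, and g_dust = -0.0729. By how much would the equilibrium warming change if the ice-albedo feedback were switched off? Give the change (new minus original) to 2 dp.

Original: g = 0.5501, ΔT = 5.5/(1−0.5501) = 12.2249 K.
Without ice-albedo: g' = 0.4331, ΔT' = 5.5/(1−0.4331) = 9.7019 K.
Change = 9.7019 − 12.2249 = -2.52 K.

-2.52 K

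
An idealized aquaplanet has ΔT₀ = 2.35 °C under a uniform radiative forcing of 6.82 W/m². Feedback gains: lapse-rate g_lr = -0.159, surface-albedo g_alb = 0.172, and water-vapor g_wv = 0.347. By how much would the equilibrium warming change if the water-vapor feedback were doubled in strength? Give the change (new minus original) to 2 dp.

Original: g = 0.36, ΔT = 2.35/(1−0.36) = 3.6719 °C.
With doubled water-vapor: g' = 0.707, ΔT' = 2.35/(1−0.707) = 8.0205 °C.
Change = 8.0205 − 3.6719 = 4.35 °C.

4.35 °C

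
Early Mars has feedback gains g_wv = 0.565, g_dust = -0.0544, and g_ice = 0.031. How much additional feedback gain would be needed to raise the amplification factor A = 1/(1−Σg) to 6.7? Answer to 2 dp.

0.31

Current total gain = 0.5416.
Target gain for A = 6.7: g* = 1 − 1/6.7 = 0.8507.
Additional gain needed = 0.8507 − 0.5416 = 0.31.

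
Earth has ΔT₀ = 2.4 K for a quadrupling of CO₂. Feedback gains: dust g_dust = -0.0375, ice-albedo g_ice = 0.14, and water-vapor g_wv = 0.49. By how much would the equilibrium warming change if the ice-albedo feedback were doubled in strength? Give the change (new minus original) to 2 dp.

Original: g = 0.5925, ΔT = 2.4/(1−0.5925) = 5.8896 K.
With doubled ice-albedo: g' = 0.7325, ΔT' = 2.4/(1−0.7325) = 8.9720 K.
Change = 8.9720 − 5.8896 = 3.08 K.

3.08 K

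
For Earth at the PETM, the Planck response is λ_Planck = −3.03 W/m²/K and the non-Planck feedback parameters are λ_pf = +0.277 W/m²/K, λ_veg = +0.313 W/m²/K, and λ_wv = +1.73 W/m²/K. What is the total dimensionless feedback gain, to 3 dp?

Convert to gains: g_pf = 0.277/3.03 = 0.09142; g_veg = 0.313/3.03 = 0.1033; g_wv = 1.73/3.03 = 0.571.
Total gain g = 0.76572.

0.766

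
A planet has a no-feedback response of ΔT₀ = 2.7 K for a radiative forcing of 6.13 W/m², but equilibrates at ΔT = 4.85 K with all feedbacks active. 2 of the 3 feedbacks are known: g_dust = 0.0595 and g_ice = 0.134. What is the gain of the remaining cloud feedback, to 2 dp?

Amplification A = ΔT/ΔT₀ = 4.85/2.7 = 1.796.
Total gain g = 1 − 1/A = 1 − 1/1.796 = 0.4432.
Known gains sum to 0.0595 + 0.134 = 0.1935.
g_cld = 0.4432 − 0.1935 = 0.25.

0.25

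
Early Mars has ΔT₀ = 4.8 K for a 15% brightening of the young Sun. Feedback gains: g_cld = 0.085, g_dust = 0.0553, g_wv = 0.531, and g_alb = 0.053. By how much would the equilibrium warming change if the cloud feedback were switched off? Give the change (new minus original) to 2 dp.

-4.10 K

Original: g = 0.7243, ΔT = 4.8/(1−0.7243) = 17.4102 K.
Without cloud: g' = 0.6393, ΔT' = 4.8/(1−0.6393) = 13.3075 K.
Change = 13.3075 − 17.4102 = -4.10 K.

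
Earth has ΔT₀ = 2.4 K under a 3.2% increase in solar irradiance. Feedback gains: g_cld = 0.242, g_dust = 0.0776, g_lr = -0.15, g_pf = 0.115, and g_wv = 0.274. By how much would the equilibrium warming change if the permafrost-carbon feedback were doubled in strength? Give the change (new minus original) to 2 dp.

1.92 K

Original: g = 0.5586, ΔT = 2.4/(1−0.5586) = 5.4372 K.
With doubled permafrost-carbon: g' = 0.6736, ΔT' = 2.4/(1−0.6736) = 7.3529 K.
Change = 7.3529 − 5.4372 = 1.92 K.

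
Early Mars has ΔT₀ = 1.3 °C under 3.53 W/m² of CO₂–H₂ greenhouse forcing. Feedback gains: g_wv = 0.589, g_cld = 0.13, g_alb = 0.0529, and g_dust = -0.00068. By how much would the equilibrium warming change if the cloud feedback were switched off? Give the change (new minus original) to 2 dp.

-2.06 °C

Original: g = 0.77122, ΔT = 1.3/(1−0.77122) = 5.6823 °C.
Without cloud: g' = 0.64122, ΔT' = 1.3/(1−0.64122) = 3.6234 °C.
Change = 3.6234 − 5.6823 = -2.06 °C.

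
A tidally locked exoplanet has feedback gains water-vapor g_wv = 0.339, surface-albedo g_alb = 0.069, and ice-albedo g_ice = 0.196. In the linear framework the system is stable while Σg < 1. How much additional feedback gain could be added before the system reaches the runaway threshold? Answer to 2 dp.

0.40

Current total gain = 0.339 + 0.069 + 0.196 = 0.604.
Margin to runaway = 1 − 0.604 = 0.40.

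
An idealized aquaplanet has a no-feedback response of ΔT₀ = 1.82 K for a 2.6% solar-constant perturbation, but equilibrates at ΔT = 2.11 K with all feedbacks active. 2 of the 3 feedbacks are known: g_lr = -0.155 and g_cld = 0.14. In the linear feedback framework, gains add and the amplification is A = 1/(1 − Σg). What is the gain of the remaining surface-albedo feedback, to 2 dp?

Amplification A = ΔT/ΔT₀ = 2.11/1.82 = 1.159.
Total gain g = 1 − 1/A = 1 − 1/1.159 = 0.1372.
Known gains sum to -0.155 + 0.14 = -0.015.
g_alb = 0.1372 + 0.015 = 0.15.

0.15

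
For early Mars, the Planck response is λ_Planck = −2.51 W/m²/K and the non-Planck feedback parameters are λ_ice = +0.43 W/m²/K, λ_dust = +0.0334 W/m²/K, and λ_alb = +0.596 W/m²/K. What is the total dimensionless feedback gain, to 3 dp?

0.422

Convert to gains: g_ice = 0.43/2.51 = 0.1713; g_dust = 0.0334/2.51 = 0.01331; g_alb = 0.596/2.51 = 0.2375.
Total gain g = 0.42211.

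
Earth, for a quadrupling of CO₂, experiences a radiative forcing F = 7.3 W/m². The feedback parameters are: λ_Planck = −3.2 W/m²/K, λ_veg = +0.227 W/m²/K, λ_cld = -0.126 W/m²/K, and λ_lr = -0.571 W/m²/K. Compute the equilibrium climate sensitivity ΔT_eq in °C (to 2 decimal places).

Net feedback parameter λ = (−3.2) + (+0.227) + (-0.126) + (-0.571) = -3.67 W/m²/K.
ΔT = −F/λ = −7.3/(-3.67) = 1.99 °C.

1.99 °C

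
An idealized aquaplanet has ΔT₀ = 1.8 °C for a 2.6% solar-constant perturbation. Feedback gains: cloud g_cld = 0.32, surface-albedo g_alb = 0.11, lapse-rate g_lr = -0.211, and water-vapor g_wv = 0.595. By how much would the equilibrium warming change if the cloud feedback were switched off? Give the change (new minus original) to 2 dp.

Original: g = 0.814, ΔT = 1.8/(1−0.814) = 9.6774 °C.
Without cloud: g' = 0.494, ΔT' = 1.8/(1−0.494) = 3.5573 °C.
Change = 3.5573 − 9.6774 = -6.12 °C.

-6.12 °C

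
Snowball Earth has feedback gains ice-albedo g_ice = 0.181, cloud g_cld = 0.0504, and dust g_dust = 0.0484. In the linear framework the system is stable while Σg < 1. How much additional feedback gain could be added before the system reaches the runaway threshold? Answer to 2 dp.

Current total gain = 0.181 + 0.0504 + 0.0484 = 0.2798.
Margin to runaway = 1 − 0.2798 = 0.72.

0.72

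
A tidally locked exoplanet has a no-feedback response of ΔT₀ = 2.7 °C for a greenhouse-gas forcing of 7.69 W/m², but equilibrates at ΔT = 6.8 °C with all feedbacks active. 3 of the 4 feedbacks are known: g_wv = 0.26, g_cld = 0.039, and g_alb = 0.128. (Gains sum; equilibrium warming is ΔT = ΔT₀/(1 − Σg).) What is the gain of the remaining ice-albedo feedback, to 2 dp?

0.18

Amplification A = ΔT/ΔT₀ = 6.8/2.7 = 2.519.
Total gain g = 1 − 1/A = 1 − 1/2.519 = 0.603.
Known gains sum to 0.26 + 0.039 + 0.128 = 0.427.
g_ice = 0.603 − 0.427 = 0.18.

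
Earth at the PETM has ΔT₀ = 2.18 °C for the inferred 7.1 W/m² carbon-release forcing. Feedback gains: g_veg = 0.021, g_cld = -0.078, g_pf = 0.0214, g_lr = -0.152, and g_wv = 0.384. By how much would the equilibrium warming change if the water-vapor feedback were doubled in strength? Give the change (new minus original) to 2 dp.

2.48 °C

Original: g = 0.1964, ΔT = 2.18/(1−0.1964) = 2.7128 °C.
With doubled water-vapor: g' = 0.5804, ΔT' = 2.18/(1−0.5804) = 5.1954 °C.
Change = 5.1954 − 2.7128 = 2.48 °C.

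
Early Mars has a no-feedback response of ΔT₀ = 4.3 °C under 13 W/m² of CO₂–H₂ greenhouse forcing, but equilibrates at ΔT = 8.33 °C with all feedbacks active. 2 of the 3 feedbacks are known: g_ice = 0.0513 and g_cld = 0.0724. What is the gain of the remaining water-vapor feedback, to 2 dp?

Amplification A = ΔT/ΔT₀ = 8.33/4.3 = 1.937.
Total gain g = 1 − 1/A = 1 − 1/1.937 = 0.4837.
Known gains sum to 0.0513 + 0.0724 = 0.1237.
g_wv = 0.4837 − 0.1237 = 0.36.

0.36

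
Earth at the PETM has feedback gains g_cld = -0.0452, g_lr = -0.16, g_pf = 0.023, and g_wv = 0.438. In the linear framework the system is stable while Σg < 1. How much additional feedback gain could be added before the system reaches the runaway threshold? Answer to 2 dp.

0.74

Current total gain = -0.0452 − 0.16 + 0.023 + 0.438 = 0.2558.
Margin to runaway = 1 − 0.2558 = 0.74.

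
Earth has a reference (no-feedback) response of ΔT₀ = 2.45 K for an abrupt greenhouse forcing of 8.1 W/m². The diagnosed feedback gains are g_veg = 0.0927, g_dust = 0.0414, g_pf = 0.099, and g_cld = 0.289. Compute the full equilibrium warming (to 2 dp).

Total gain g = 0.0927 + 0.0414 + 0.099 + 0.289 = 0.5221.
Amplification A = 1/(1 − 0.5221) = 2.092.
ΔT = 2.45 × 2.092 = 5.13 K.

5.13 K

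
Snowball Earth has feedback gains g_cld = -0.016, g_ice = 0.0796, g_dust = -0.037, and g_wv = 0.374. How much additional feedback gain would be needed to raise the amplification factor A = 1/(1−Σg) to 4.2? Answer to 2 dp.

Current total gain = 0.4006.
Target gain for A = 4.2: g* = 1 − 1/4.2 = 0.7619.
Additional gain needed = 0.7619 − 0.4006 = 0.36.

0.36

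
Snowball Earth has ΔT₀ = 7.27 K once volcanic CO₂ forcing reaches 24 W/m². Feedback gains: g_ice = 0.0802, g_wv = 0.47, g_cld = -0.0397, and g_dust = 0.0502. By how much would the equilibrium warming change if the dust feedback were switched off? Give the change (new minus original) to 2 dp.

Original: g = 0.5607, ΔT = 7.27/(1−0.5607) = 16.5491 K.
Without dust: g' = 0.5105, ΔT' = 7.27/(1−0.5105) = 14.8519 K.
Change = 14.8519 − 16.5491 = -1.70 K.

-1.70 K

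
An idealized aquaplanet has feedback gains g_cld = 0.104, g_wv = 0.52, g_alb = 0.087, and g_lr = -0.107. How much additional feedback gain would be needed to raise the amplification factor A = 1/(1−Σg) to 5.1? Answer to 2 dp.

Current total gain = 0.604.
Target gain for A = 5.1: g* = 1 − 1/5.1 = 0.8039.
Additional gain needed = 0.8039 − 0.604 = 0.20.

0.20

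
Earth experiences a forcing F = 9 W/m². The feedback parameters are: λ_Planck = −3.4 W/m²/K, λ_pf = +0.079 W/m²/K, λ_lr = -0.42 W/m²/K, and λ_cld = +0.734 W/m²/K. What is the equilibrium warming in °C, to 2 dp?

2.99 °C

Net feedback parameter λ = (−3.4) + (+0.079) + (-0.42) + (+0.734) = -3.007 W/m²/K.
ΔT = −F/λ = −9/(-3.007) = 2.99 °C.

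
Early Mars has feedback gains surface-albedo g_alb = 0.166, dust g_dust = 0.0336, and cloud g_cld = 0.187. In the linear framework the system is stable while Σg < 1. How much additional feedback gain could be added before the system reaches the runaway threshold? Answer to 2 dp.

0.61

Current total gain = 0.166 + 0.0336 + 0.187 = 0.3866.
Margin to runaway = 1 − 0.3866 = 0.61.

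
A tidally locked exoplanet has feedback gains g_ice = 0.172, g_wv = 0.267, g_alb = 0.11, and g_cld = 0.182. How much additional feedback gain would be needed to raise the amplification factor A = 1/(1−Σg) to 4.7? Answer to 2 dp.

0.06

Current total gain = 0.731.
Target gain for A = 4.7: g* = 1 − 1/4.7 = 0.7872.
Additional gain needed = 0.7872 − 0.731 = 0.06.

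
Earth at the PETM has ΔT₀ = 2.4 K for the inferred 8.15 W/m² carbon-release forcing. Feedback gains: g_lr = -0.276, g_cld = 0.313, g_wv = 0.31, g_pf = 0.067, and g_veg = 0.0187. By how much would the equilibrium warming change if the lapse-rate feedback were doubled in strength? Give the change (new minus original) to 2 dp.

Original: g = 0.4327, ΔT = 2.4/(1−0.4327) = 4.2306 K.
With doubled lapse-rate: g' = 0.1567, ΔT' = 2.4/(1−0.1567) = 2.8460 K.
Change = 2.8460 − 4.2306 = -1.38 K.

-1.38 K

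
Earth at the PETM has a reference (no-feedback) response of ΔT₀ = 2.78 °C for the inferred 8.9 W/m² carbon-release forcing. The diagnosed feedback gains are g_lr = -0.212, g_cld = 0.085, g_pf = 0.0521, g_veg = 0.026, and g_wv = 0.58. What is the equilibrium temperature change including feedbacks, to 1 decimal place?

5.9 °C

Total gain g = -0.212 + 0.085 + 0.0521 + 0.026 + 0.58 = 0.5311.
Amplification A = 1/(1 − 0.5311) = 2.133.
ΔT = 2.78 × 2.133 = 5.9 °C.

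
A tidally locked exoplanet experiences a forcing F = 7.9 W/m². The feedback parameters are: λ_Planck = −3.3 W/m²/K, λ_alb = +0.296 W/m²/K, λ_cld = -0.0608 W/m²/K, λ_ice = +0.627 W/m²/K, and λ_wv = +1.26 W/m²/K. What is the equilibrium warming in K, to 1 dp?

Net feedback parameter λ = (−3.3) + (+0.296) + (-0.0608) + (+0.627) + (+1.26) = -1.1778 W/m²/K.
ΔT = −F/λ = −7.9/(-1.1778) = 6.7 K.

6.7 K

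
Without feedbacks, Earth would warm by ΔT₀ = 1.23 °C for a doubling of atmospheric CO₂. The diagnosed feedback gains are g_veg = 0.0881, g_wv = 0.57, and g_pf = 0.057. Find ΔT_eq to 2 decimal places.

Total gain g = 0.0881 + 0.57 + 0.057 = 0.7151.
Amplification A = 1/(1 − 0.7151) = 3.51.
ΔT = 1.23 × 3.51 = 4.32 °C.

4.32 °C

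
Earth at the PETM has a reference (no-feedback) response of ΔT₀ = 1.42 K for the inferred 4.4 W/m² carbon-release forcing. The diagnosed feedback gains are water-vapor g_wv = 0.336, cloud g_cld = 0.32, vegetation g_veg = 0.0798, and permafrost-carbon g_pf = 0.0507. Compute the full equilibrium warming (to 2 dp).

6.65 K

Total gain g = 0.336 + 0.32 + 0.0798 + 0.0507 = 0.7865.
Amplification A = 1/(1 − 0.7865) = 4.684.
ΔT = 1.42 × 4.684 = 6.65 K.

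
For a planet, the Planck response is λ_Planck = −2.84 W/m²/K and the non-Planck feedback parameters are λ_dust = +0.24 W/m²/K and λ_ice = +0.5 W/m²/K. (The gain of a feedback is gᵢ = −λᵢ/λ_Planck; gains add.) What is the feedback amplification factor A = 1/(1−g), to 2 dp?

Convert to gains: g_dust = 0.24/2.84 = 0.08451; g_ice = 0.5/2.84 = 0.1761.
Total gain g = 0.26061.
A = 1/(1 − 0.26061) = 1.35.

1.35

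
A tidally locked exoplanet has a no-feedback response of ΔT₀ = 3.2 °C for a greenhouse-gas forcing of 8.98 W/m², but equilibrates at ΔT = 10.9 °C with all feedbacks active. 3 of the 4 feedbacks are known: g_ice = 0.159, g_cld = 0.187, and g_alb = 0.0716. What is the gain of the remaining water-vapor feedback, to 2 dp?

0.29

Amplification A = ΔT/ΔT₀ = 10.9/3.2 = 3.406.
Total gain g = 1 − 1/A = 1 − 1/3.406 = 0.7064.
Known gains sum to 0.159 + 0.187 + 0.0716 = 0.4176.
g_wv = 0.7064 − 0.4176 = 0.29.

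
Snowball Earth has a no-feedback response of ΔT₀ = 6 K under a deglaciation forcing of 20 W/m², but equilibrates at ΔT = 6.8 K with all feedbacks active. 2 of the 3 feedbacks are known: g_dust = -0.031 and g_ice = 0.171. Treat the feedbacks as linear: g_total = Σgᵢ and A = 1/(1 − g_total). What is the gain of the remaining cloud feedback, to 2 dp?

-0.02

Amplification A = ΔT/ΔT₀ = 6.8/6 = 1.133.
Total gain g = 1 − 1/A = 1 − 1/1.133 = 0.1174.
Known gains sum to -0.031 + 0.171 = 0.14.
g_cld = 0.1174 − 0.14 = -0.02.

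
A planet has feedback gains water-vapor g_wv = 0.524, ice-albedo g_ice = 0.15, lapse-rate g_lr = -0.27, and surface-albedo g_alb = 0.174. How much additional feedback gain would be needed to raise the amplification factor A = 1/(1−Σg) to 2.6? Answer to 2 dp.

Current total gain = 0.578.
Target gain for A = 2.6: g* = 1 − 1/2.6 = 0.6154.
Additional gain needed = 0.6154 − 0.578 = 0.04.

0.04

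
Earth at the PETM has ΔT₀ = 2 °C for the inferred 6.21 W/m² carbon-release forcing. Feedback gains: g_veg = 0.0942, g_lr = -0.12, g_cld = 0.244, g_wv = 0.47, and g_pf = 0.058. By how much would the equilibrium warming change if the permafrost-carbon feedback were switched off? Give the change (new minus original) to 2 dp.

-1.47 °C

Original: g = 0.7462, ΔT = 2/(1−0.7462) = 7.8802 °C.
Without permafrost-carbon: g' = 0.6882, ΔT' = 2/(1−0.6882) = 6.4144 °C.
Change = 6.4144 − 7.8802 = -1.47 °C.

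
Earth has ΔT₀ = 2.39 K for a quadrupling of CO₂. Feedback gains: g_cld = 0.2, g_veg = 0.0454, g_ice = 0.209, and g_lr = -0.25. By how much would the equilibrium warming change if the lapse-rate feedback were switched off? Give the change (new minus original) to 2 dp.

Original: g = 0.2044, ΔT = 2.39/(1−0.2044) = 3.0040 K.
Without lapse-rate: g' = 0.4544, ΔT' = 2.39/(1−0.4544) = 4.3805 K.
Change = 4.3805 − 3.0040 = 1.38 K.

1.38 K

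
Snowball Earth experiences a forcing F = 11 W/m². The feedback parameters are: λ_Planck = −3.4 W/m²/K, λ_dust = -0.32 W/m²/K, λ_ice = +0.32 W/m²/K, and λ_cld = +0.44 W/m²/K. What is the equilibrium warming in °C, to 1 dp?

3.7 °C

Net feedback parameter λ = (−3.4) + (-0.32) + (+0.32) + (+0.44) = -2.96 W/m²/K.
ΔT = −F/λ = −11/(-2.96) = 3.7 °C.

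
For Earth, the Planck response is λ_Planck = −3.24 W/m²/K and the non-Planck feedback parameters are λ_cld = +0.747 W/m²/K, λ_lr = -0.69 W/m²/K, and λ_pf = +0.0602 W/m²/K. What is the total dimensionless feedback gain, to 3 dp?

0.036

Convert to gains: g_cld = 0.747/3.24 = 0.2306; g_lr = -0.69/3.24 = -0.213; g_pf = 0.0602/3.24 = 0.01858.
Total gain g = 0.03618.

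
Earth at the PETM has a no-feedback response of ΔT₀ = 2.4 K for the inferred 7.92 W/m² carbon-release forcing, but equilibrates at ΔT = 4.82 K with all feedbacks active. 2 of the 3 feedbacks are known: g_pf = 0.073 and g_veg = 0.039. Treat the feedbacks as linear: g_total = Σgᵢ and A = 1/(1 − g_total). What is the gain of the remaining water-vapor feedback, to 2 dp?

0.39

Amplification A = ΔT/ΔT₀ = 4.82/2.4 = 2.008.
Total gain g = 1 − 1/A = 1 − 1/2.008 = 0.502.
Known gains sum to 0.073 + 0.039 = 0.112.
g_wv = 0.502 − 0.112 = 0.39.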